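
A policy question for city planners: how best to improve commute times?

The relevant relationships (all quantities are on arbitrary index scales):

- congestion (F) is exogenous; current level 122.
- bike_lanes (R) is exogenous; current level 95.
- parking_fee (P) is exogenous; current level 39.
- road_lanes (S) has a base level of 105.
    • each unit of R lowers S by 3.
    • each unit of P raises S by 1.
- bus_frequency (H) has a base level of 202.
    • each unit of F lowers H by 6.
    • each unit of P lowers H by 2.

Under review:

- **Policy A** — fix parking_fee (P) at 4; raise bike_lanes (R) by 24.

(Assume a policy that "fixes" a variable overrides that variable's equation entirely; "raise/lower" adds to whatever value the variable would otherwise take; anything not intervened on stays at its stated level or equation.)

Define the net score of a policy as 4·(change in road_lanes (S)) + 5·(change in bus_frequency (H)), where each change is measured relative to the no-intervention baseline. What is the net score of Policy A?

Baseline:
  F = 122
  R = 95
  P = 39
  S = 105 − 3·95 + 39 = -141
  H = 202 − 6·122 − 2·39 = -608
Policy A (P := 4, R + 24):
  F = 122
  R = 95 + 24 = 119
  P = 4
  S = 105 − 3·119 + 4 = -248
  H = 202 − 6·122 − 2·4 = -538
ΔS = -248 − (-141) = -107; ΔH = -538 − (-608) = 70
Score = 4·(-107) + 5·70 = -78

-78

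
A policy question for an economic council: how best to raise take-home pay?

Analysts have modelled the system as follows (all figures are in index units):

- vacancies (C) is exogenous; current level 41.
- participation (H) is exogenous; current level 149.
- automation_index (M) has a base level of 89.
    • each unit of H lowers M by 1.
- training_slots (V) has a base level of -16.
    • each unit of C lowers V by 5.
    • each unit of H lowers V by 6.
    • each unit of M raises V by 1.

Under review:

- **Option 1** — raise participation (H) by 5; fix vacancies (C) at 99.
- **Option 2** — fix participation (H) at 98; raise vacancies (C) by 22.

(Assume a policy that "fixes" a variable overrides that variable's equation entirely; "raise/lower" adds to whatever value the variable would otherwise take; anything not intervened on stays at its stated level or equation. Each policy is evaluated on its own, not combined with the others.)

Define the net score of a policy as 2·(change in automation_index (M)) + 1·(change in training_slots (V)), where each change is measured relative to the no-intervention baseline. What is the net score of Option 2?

349

Baseline:
  C = 41
  H = 149
  M = 89 − 149 = -60
  V = -16 − 5·41 − 6·149 + (-60) = -1175
Option 2 (H := 98, C + 22):
  C = 41 + 22 = 63
  H = 98
  M = 89 − 98 = -9
  V = -16 − 5·63 − 6·98 + (-9) = -928
ΔM = -9 − (-60) = 51; ΔV = -928 − (-1175) = 247
Score = 2·51 + 1·247 = 349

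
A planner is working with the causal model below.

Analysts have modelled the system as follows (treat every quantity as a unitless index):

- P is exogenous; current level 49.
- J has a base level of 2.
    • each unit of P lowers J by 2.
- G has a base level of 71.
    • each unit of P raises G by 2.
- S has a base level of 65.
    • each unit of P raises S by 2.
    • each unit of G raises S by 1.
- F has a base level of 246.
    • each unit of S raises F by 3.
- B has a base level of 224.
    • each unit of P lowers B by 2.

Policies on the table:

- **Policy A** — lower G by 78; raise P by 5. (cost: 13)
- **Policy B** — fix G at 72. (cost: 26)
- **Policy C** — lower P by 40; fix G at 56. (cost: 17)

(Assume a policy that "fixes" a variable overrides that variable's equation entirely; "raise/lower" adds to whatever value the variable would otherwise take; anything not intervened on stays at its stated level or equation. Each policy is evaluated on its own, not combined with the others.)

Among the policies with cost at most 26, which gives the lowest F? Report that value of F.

Policy A (G − 78, P + 5):
  P = 49 + 5 = 54
  G = 71 + 2·54 (−78 from intervention) = 101
  S = 65 + 2·54 + 101 = 274
  F = 246 + 3·274 = 1068
Policy B (G := 72):
  P = 49
  G = 72
  S = 65 + 2·49 + 72 = 235
  F = 246 + 3·235 = 951
Policy C (P − 40, G := 56):
  P = 49 − 40 = 9
  G = 56
  S = 65 + 2·9 + 56 = 139
  F = 246 + 3·139 = 663
Comparing — Policy A: F=1068, Policy B: F=951, Policy C: F=663. Lowest is 663 (Policy C).

663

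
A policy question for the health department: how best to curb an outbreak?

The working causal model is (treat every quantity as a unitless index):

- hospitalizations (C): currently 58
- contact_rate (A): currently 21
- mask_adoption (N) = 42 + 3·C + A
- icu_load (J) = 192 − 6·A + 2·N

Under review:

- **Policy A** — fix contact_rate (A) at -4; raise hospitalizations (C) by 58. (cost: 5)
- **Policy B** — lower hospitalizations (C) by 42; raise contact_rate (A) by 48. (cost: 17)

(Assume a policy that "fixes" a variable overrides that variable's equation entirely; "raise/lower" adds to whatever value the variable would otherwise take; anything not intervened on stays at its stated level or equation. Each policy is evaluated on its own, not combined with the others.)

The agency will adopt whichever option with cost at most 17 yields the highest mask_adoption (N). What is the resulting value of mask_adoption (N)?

Policy A (A := -4, C + 58):
  C = 58 + 58 = 116
  A = -4
  N = 42 + 3·116 + (-4) = 386
Policy B (C − 42, A + 48):
  C = 58 − 42 = 16
  A = 21 + 48 = 69
  N = 42 + 3·16 + 69 = 159
Comparing — Policy A: N=386, Policy B: N=159. Highest is 386 (Policy A).

386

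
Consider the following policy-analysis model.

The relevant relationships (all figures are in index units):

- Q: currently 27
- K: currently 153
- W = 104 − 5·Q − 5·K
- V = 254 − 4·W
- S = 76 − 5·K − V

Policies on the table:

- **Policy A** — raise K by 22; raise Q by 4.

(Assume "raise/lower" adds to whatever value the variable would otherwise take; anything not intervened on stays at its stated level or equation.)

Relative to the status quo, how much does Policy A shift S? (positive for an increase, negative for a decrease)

Baseline:
  Q = 27
  K = 153
  W = 104 − 5·27 − 5·153 = -796
  V = 254 − 4·(-796) = 3438
  S = 76 − 5·153 − 3438 = -4127
Policy A (K + 22, Q + 4):
  Q = 27 + 4 = 31
  K = 153 + 22 = 175
  W = 104 − 5·31 − 5·175 = -926
  V = 254 − 4·(-926) = 3958
  S = 76 − 5·175 − 3958 = -4757
Change in S: -4757 − (-4127) = -630

-630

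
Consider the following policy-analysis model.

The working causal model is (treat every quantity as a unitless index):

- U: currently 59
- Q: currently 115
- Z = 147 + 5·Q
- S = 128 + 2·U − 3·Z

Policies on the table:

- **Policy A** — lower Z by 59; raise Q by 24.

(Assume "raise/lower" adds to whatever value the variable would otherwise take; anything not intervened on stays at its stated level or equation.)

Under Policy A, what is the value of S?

Policy A (Z − 59, Q + 24):
  U = 59
  Q = 115 + 24 = 139
  Z = 147 + 5·139 (−59 from intervention) = 783
  S = 128 + 2·59 − 3·783 = -2103

-2103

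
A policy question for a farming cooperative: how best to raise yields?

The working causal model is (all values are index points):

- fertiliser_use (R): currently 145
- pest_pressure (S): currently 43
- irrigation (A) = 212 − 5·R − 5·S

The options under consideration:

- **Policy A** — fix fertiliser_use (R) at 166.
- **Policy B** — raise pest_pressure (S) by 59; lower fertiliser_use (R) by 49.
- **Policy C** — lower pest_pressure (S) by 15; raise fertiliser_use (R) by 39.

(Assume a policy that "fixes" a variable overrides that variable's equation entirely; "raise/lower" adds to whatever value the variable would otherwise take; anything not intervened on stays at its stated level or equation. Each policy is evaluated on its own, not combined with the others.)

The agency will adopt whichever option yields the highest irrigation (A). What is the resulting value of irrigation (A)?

Policy A (R := 166):
  R = 166
  S = 43
  A = 212 − 5·166 − 5·43 = -833
Policy B (S + 59, R − 49):
  R = 145 − 49 = 96
  S = 43 + 59 = 102
  A = 212 − 5·96 − 5·102 = -778
Policy C (S − 15, R + 39):
  R = 145 + 39 = 184
  S = 43 − 15 = 28
  A = 212 − 5·184 − 5·28 = -848
Comparing — Policy A: A=-833, Policy B: A=-778, Policy C: A=-848. Highest is -778 (Policy B).

-778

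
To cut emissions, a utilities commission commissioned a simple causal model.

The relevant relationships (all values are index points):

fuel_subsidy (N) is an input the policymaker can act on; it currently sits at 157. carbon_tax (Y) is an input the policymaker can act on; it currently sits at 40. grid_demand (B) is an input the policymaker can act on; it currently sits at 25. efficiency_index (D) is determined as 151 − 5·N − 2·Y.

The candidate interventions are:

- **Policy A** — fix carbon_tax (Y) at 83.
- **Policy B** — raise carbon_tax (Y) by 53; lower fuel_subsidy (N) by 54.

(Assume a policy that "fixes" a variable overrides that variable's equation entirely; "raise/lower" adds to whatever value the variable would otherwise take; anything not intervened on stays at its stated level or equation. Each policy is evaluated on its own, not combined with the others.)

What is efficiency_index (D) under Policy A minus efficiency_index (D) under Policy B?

-250

Policy A (Y := 83):
  N = 157
  Y = 83
  D = 151 − 5·157 − 2·83 = -800
Policy B (Y + 53, N − 54):
  N = 157 − 54 = 103
  Y = 40 + 53 = 93
  D = 151 − 5·103 − 2·93 = -550
D: -800 − (-550) = -250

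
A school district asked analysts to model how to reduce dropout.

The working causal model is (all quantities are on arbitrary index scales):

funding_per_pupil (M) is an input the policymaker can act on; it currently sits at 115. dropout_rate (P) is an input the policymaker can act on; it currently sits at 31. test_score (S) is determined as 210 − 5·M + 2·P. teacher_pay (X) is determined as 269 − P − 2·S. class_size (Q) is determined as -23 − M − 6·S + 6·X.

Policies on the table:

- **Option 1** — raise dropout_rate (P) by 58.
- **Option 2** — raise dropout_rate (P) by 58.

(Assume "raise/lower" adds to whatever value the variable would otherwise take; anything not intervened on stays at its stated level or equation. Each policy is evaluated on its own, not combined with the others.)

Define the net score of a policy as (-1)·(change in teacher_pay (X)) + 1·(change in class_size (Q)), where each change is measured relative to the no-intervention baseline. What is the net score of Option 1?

Baseline:
  M = 115
  P = 31
  S = 210 − 5·115 + 2·31 = -303
  X = 269 − 31 − 2·(-303) = 844
  Q = -23 − 115 − 6·(-303) + 6·844 = 6744
Option 1 (P + 58):
  M = 115
  P = 31 + 58 = 89
  S = 210 − 5·115 + 2·89 = -187
  X = 269 − 89 − 2·(-187) = 554
  Q = -23 − 115 − 6·(-187) + 6·554 = 4308
ΔX = 554 − 844 = -290; ΔQ = 4308 − 6744 = -2436
Score = (-1)·(-290) + 1·(-2436) = -2146

-2146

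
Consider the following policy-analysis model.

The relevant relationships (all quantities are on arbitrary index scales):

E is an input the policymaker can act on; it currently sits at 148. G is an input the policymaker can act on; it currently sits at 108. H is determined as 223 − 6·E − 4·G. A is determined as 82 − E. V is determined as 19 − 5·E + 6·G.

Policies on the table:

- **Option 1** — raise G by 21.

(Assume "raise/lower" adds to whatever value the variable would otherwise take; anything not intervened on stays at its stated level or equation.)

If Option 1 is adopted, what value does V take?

53

Option 1 (G + 21):
  E = 148
  G = 108 + 21 = 129
  V = 19 − 5·148 + 6·129 = 53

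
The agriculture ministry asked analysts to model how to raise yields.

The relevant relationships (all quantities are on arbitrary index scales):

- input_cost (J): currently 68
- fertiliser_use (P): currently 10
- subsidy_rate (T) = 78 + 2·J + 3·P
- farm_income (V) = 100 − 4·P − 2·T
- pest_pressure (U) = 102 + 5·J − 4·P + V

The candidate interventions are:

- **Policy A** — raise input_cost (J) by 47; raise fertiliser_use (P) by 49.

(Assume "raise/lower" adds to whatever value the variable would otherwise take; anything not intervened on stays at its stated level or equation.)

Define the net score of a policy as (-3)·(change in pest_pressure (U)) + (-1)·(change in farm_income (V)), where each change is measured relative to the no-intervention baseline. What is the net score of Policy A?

Baseline:
  J = 68
  P = 10
  T = 78 + 2·68 + 3·10 = 244
  V = 100 − 4·10 − 2·244 = -428
  U = 102 + 5·68 − 4·10 + (-428) = -26
Policy A (J + 47, P + 49):
  J = 68 + 47 = 115
  P = 10 + 49 = 59
  T = 78 + 2·115 + 3·59 = 485
  V = 100 − 4·59 − 2·485 = -1106
  U = 102 + 5·115 − 4·59 + (-1106) = -665
ΔU = -665 − (-26) = -639; ΔV = -1106 − (-428) = -678
Score = (-3)·(-639) + (-1)·(-678) = 2595

2595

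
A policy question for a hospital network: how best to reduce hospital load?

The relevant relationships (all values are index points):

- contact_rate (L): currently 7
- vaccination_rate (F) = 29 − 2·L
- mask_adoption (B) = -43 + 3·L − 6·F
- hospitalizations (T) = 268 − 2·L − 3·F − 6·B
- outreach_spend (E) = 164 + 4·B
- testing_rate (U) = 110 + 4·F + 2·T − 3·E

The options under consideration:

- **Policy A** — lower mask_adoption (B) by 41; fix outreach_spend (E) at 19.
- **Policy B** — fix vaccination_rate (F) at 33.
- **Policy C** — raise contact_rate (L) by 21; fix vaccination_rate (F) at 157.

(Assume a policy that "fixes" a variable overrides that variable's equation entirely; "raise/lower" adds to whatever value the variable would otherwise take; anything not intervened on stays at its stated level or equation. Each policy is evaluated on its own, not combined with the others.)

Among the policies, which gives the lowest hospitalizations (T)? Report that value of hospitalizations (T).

1127

Policy A (B − 41, E := 19):
  L = 7
  F = 29 − 2·7 = 15
  B = -43 + 3·7 − 6·15 (−41 from intervention) = -153
  T = 268 − 2·7 − 3·15 − 6·(-153) = 1127
Policy B (F := 33):
  L = 7
  F = 33
  B = -43 + 3·7 − 6·33 = -220
  T = 268 − 2·7 − 3·33 − 6·(-220) = 1475
Policy C (L + 21, F := 157):
  L = 7 + 21 = 28
  F = 157
  B = -43 + 3·28 − 6·157 = -901
  T = 268 − 2·28 − 3·157 − 6·(-901) = 5147
Comparing — Policy A: T=1127, Policy B: T=1475, Policy C: T=5147. Lowest is 1127 (Policy A).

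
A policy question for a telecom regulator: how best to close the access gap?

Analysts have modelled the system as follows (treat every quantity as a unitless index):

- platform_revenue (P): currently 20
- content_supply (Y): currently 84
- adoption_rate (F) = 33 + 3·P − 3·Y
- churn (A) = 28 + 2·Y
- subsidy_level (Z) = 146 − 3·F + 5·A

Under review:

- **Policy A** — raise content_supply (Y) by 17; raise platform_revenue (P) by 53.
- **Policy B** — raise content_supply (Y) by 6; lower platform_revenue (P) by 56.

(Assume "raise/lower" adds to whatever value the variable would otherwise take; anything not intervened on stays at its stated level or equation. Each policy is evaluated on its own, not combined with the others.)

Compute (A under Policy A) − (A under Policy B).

Policy A (Y + 17, P + 53):
  Y = 84 + 17 = 101
  A = 28 + 2·101 = 230
Policy B (Y + 6, P − 56):
  Y = 84 + 6 = 90
  A = 28 + 2·90 = 208
A: 230 − 208 = 22

22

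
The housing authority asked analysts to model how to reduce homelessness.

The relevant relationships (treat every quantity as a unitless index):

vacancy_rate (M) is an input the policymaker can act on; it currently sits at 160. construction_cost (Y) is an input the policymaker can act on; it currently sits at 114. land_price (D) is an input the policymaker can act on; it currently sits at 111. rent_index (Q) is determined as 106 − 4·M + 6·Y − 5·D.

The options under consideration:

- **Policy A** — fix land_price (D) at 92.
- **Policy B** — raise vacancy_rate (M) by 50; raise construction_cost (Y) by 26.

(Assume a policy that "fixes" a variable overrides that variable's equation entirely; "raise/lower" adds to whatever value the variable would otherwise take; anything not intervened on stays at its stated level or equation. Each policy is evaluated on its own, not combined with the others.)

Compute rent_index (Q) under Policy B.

Policy B (M + 50, Y + 26):
  M = 160 + 50 = 210
  Y = 114 + 26 = 140
  D = 111
  Q = 106 − 4·210 + 6·140 − 5·111 = -449

-449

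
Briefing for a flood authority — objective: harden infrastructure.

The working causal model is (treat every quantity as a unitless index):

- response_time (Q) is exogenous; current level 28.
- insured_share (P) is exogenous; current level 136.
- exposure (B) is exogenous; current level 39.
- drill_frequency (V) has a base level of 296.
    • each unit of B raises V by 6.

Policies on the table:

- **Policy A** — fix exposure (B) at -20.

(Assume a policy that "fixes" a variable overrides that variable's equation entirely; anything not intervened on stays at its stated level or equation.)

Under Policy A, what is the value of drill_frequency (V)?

176

Policy A (B := -20):
  B = -20
  V = 296 + 6·(-20) = 176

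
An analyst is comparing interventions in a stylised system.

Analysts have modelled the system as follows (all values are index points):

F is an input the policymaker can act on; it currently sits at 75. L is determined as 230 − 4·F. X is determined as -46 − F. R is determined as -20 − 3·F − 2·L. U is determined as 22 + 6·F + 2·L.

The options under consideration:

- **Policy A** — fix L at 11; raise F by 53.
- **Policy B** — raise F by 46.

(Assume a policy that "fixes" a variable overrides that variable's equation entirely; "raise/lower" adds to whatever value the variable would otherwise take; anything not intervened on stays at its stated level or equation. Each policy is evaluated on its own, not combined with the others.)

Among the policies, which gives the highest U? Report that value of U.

812

Policy A (L := 11, F + 53):
  F = 75 + 53 = 128
  L = 11
  U = 22 + 6·128 + 2·11 = 812
Policy B (F + 46):
  F = 75 + 46 = 121
  L = 230 − 4·121 = -254
  U = 22 + 6·121 + 2·(-254) = 240
Comparing — Policy A: U=812, Policy B: U=240. Highest is 812 (Policy A).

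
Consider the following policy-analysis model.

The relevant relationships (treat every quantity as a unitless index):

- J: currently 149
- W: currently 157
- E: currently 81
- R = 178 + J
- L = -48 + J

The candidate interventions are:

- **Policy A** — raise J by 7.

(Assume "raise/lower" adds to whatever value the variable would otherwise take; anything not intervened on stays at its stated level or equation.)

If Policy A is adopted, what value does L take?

Policy A (J + 7):
  J = 149 + 7 = 156
  L = -48 + 156 = 108

108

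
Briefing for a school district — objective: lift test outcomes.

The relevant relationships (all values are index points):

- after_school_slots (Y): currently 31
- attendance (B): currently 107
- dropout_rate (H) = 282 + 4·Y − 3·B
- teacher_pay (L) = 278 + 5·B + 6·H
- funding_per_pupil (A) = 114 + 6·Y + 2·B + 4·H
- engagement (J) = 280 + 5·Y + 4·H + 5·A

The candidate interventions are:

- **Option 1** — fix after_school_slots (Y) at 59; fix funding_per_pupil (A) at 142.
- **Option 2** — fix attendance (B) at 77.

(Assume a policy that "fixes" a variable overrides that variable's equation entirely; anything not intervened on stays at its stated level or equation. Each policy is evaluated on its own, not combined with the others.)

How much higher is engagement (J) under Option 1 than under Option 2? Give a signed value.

-4832

Option 1 (Y := 59, A := 142):
  Y = 59
  B = 107
  H = 282 + 4·59 − 3·107 = 197
  A = 142
  J = 280 + 5·59 + 4·197 + 5·142 = 2073
Option 2 (B := 77):
  Y = 31
  B = 77
  H = 282 + 4·31 − 3·77 = 175
  A = 114 + 6·31 + 2·77 + 4·175 = 1154
  J = 280 + 5·31 + 4·175 + 5·1154 = 6905
J: 2073 − 6905 = -4832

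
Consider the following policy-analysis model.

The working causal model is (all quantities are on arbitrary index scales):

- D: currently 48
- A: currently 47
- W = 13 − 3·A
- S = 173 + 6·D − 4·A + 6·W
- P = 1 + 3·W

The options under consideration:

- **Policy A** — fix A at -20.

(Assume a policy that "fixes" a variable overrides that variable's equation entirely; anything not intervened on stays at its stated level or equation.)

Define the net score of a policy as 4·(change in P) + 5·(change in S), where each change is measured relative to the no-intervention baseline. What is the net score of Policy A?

Baseline:
  D = 48
  A = 47
  W = 13 − 3·47 = -128
  S = 173 + 6·48 − 4·47 + 6·(-128) = -495
  P = 1 + 3·(-128) = -383
Policy A (A := -20):
  D = 48
  A = -20
  W = 13 − 3·(-20) = 73
  S = 173 + 6·48 − 4·(-20) + 6·73 = 979
  P = 1 + 3·73 = 220
ΔP = 220 − (-383) = 603; ΔS = 979 − (-495) = 1474
Score = 4·603 + 5·1474 = 9782

9782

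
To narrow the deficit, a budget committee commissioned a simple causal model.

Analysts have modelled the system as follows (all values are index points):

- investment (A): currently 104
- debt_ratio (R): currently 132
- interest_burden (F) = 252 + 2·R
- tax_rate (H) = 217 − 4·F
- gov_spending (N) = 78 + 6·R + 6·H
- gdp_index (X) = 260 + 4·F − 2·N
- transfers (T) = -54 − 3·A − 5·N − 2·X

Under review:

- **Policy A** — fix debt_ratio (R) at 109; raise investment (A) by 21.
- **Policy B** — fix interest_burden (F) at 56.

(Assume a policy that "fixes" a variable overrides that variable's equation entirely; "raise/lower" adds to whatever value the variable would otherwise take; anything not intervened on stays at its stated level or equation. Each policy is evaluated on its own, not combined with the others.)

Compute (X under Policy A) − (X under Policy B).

21804

Policy A (R := 109, A + 21):
  R = 109
  F = 252 + 2·109 = 470
  H = 217 − 4·470 = -1663
  N = 78 + 6·109 + 6·(-1663) = -9246
  X = 260 + 4·470 − 2·(-9246) = 20632
Policy B (F := 56):
  R = 132
  F = 56
  H = 217 − 4·56 = -7
  N = 78 + 6·132 + 6·(-7) = 828
  X = 260 + 4·56 − 2·828 = -1172
X: 20632 − (-1172) = 21804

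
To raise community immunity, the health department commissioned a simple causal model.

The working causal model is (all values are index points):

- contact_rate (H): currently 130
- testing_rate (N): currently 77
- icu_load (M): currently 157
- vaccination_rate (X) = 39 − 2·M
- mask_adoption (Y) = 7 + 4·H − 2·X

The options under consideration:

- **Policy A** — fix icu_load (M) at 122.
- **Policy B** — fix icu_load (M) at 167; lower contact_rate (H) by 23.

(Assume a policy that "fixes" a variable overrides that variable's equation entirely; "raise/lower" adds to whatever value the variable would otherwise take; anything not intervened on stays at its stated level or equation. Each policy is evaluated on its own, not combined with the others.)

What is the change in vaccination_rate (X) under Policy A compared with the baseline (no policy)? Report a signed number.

70

Baseline:
  M = 157
  X = 39 − 2·157 = -275
Policy A (M := 122):
  M = 122
  X = 39 − 2·122 = -205
Change in X: -205 − (-275) = 70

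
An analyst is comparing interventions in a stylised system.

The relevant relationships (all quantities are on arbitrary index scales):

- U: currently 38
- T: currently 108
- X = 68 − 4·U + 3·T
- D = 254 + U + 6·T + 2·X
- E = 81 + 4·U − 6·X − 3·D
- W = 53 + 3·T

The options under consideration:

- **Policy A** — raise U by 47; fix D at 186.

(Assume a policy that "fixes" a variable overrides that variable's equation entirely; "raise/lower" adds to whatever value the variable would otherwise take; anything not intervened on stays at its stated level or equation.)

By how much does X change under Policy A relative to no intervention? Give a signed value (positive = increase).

-188

Baseline:
  U = 38
  T = 108
  X = 68 − 4·38 + 3·108 = 240
Policy A (U + 47, D := 186):
  U = 38 + 47 = 85
  T = 108
  X = 68 − 4·85 + 3·108 = 52
Change in X: 52 − 240 = -188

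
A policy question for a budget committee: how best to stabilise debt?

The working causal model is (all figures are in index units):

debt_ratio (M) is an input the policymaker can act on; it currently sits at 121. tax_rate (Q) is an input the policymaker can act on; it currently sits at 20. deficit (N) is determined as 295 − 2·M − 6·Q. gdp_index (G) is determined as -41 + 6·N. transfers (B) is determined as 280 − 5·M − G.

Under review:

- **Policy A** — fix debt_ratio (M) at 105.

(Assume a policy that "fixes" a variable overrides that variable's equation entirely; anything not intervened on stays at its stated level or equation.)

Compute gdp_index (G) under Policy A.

Policy A (M := 105):
  M = 105
  Q = 20
  N = 295 − 2·105 − 6·20 = -35
  G = -41 + 6·(-35) = -251

-251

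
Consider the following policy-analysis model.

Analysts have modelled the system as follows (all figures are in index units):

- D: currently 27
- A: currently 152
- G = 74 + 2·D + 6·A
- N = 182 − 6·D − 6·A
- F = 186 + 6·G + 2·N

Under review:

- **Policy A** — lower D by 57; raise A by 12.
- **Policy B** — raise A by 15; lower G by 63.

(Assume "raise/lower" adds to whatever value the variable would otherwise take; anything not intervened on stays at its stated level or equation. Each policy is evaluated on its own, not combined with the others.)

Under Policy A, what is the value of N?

Policy A (D − 57, A + 12):
  D = 27 − 57 = -30
  A = 152 + 12 = 164
  N = 182 − 6·(-30) − 6·164 = -622

-622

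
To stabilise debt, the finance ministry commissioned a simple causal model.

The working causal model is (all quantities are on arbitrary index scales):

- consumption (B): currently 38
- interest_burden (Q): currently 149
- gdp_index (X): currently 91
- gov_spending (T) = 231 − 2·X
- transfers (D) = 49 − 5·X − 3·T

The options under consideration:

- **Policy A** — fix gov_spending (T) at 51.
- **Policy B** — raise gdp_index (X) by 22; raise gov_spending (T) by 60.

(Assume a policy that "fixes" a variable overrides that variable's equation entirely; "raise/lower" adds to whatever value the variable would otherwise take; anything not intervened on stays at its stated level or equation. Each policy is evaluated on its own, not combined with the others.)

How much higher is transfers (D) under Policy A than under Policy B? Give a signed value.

Policy A (T := 51):
  X = 91
  T = 51
  D = 49 − 5·91 − 3·51 = -559
Policy B (X + 22, T + 60):
  X = 91 + 22 = 113
  T = 231 − 2·113 (+60 from intervention) = 65
  D = 49 − 5·113 − 3·65 = -711
D: -559 − (-711) = 152

152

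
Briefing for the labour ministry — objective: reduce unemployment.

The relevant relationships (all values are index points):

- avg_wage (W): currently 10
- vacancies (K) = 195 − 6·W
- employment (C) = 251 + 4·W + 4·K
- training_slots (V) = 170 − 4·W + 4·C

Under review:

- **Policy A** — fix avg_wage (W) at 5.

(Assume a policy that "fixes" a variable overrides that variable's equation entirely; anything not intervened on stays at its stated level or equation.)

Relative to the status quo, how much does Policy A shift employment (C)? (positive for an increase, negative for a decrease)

Baseline:
  W = 10
  K = 195 − 6·10 = 135
  C = 251 + 4·10 + 4·135 = 831
Policy A (W := 5):
  W = 5
  K = 195 − 6·5 = 165
  C = 251 + 4·5 + 4·165 = 931
Change in C: 931 − 831 = 100

100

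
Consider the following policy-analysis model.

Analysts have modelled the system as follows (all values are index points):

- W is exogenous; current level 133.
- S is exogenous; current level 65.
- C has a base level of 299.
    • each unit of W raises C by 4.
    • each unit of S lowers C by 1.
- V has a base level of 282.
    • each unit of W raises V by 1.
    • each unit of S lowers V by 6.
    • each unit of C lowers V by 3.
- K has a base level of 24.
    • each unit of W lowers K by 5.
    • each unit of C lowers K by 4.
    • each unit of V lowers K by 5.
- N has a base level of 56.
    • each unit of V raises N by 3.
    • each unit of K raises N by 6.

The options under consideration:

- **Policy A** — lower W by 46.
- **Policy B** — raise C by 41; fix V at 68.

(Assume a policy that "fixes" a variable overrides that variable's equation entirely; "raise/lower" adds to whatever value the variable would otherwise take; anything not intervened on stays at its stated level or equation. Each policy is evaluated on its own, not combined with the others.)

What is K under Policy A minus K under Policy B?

Policy A (W − 46):
  W = 133 − 46 = 87
  S = 65
  C = 299 + 4·87 − 65 = 582
  V = 282 + 87 − 6·65 − 3·582 = -1767
  K = 24 − 5·87 − 4·582 − 5·(-1767) = 6096
Policy B (C + 41, V := 68):
  W = 133
  S = 65
  C = 299 + 4·133 − 65 (+41 from intervention) = 807
  V = 68
  K = 24 − 5·133 − 4·807 − 5·68 = -4209
K: 6096 − (-4209) = 10305

10305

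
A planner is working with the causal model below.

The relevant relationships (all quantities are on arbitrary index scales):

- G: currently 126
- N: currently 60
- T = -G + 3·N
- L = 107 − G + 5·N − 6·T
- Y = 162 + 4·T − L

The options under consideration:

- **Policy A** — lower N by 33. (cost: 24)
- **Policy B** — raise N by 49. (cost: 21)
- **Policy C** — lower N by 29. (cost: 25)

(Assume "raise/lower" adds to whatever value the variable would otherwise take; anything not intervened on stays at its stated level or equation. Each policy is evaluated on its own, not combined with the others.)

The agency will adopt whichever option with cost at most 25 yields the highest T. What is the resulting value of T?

201

Policy A (N − 33):
  G = 126
  N = 60 − 33 = 27
  T = 0 − 126 + 3·27 = -45
Policy B (N + 49):
  G = 126
  N = 60 + 49 = 109
  T = 0 − 126 + 3·109 = 201
Policy C (N − 29):
  G = 126
  N = 60 − 29 = 31
  T = 0 − 126 + 3·31 = -33
Comparing — Policy A: T=-45, Policy B: T=201, Policy C: T=-33. Highest is 201 (Policy B).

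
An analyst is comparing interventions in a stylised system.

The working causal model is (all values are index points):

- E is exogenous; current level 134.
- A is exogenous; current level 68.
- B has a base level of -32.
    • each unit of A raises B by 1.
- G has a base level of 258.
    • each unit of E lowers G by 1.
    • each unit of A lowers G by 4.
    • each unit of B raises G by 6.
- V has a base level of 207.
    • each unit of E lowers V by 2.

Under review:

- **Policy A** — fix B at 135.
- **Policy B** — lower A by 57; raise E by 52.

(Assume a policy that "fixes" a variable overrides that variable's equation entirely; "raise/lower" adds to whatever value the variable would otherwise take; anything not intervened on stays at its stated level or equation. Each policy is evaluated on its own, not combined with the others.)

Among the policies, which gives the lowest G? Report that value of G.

Policy A (B := 135):
  E = 134
  A = 68
  B = 135
  G = 258 − 134 − 4·68 + 6·135 = 662
Policy B (A − 57, E + 52):
  E = 134 + 52 = 186
  A = 68 − 57 = 11
  B = -32 + 11 = -21
  G = 258 − 186 − 4·11 + 6·(-21) = -98
Comparing — Policy A: G=662, Policy B: G=-98. Lowest is -98 (Policy B).

-98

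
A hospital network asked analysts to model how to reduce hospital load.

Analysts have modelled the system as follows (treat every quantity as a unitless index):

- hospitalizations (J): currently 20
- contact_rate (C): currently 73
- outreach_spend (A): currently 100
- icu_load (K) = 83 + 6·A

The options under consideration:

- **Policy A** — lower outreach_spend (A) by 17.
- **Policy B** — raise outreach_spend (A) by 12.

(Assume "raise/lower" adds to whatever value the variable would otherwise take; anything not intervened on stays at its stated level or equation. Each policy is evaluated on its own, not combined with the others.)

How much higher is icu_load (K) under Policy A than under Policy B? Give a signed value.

-174

Policy A (A − 17):
  A = 100 − 17 = 83
  K = 83 + 6·83 = 581
Policy B (A + 12):
  A = 100 + 12 = 112
  K = 83 + 6·112 = 755
K: 581 − 755 = -174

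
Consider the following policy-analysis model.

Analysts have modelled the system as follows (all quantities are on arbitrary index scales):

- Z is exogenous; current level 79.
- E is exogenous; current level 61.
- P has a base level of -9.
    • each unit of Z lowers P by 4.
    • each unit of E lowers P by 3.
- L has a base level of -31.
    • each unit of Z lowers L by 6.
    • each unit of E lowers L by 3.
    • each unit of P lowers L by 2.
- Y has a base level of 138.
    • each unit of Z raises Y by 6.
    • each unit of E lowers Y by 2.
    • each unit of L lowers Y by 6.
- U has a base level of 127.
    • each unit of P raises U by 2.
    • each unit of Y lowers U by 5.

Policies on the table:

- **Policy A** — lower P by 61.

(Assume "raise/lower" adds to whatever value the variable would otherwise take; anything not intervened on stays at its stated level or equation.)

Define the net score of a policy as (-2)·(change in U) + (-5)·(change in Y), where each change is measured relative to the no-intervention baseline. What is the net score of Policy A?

Baseline:
  Z = 79
  E = 61
  P = -9 − 4·79 − 3·61 = -508
  L = -31 − 6·79 − 3·61 − 2·(-508) = 328
  Y = 138 + 6·79 − 2·61 − 6·328 = -1478
  U = 127 + 2·(-508) − 5·(-1478) = 6501
Policy A (P − 61):
  Z = 79
  E = 61
  P = -9 − 4·79 − 3·61 (−61 from intervention) = -569
  L = -31 − 6·79 − 3·61 − 2·(-569) = 450
  Y = 138 + 6·79 − 2·61 − 6·450 = -2210
  U = 127 + 2·(-569) − 5·(-2210) = 10039
ΔU = 10039 − 6501 = 3538; ΔY = -2210 − (-1478) = -732
Score = (-2)·3538 + (-5)·(-732) = -3416

-3416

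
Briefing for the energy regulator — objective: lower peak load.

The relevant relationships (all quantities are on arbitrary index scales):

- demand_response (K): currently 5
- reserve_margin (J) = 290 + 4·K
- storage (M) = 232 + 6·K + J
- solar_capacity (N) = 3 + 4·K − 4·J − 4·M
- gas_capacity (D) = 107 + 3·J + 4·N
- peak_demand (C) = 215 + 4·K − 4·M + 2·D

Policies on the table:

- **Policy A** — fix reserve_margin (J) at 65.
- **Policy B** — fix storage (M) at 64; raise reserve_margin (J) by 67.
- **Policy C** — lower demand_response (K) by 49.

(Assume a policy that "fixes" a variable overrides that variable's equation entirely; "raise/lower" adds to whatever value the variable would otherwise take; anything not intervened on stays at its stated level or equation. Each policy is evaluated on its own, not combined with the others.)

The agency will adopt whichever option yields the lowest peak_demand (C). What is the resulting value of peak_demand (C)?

Policy A (J := 65):
  K = 5
  J = 65
  M = 232 + 6·5 + 65 = 327
  N = 3 + 4·5 − 4·65 − 4·327 = -1545
  D = 107 + 3·65 + 4·(-1545) = -5878
  C = 215 + 4·5 − 4·327 + 2·(-5878) = -12829
Policy B (M := 64, J + 67):
  K = 5
  J = 290 + 4·5 (+67 from intervention) = 377
  M = 64
  N = 3 + 4·5 − 4·377 − 4·64 = -1741
  D = 107 + 3·377 + 4·(-1741) = -5726
  C = 215 + 4·5 − 4·64 + 2·(-5726) = -11473
Policy C (K − 49):
  K = 5 − 49 = -44
  J = 290 + 4·(-44) = 114
  M = 232 + 6·(-44) + 114 = 82
  N = 3 + 4·(-44) − 4·114 − 4·82 = -957
  D = 107 + 3·114 + 4·(-957) = -3379
  C = 215 + 4·(-44) − 4·82 + 2·(-3379) = -7047
Comparing — Policy A: C=-12829, Policy B: C=-11473, Policy C: C=-7047. Lowest is -12829 (Policy A).

-12829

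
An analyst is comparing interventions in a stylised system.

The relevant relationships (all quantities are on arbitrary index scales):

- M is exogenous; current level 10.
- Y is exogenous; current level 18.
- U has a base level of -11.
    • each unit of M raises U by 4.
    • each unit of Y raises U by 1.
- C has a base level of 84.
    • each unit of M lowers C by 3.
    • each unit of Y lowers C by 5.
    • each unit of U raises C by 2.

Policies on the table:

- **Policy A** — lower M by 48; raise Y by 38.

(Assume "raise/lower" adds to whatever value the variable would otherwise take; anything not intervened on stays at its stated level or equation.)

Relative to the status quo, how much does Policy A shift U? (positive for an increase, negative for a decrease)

-154

Baseline:
  M = 10
  Y = 18
  U = -11 + 4·10 + 18 = 47
Policy A (M − 48, Y + 38):
  M = 10 − 48 = -38
  Y = 18 + 38 = 56
  U = -11 + 4·(-38) + 56 = -107
Change in U: -107 − 47 = -154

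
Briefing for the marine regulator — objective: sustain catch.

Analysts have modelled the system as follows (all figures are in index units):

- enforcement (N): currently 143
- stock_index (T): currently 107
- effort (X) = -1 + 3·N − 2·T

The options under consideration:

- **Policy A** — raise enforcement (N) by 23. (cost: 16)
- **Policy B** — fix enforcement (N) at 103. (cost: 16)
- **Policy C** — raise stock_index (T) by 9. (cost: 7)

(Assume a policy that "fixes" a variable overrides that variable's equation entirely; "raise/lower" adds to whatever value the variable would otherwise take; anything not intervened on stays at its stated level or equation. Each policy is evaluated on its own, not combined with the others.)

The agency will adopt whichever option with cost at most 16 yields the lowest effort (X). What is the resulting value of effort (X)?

94

Policy A (N + 23):
  N = 143 + 23 = 166
  T = 107
  X = -1 + 3·166 − 2·107 = 283
Policy B (N := 103):
  N = 103
  T = 107
  X = -1 + 3·103 − 2·107 = 94
Policy C (T + 9):
  N = 143
  T = 107 + 9 = 116
  X = -1 + 3·143 − 2·116 = 196
Comparing — Policy A: X=283, Policy B: X=94, Policy C: X=196. Lowest is 94 (Policy B).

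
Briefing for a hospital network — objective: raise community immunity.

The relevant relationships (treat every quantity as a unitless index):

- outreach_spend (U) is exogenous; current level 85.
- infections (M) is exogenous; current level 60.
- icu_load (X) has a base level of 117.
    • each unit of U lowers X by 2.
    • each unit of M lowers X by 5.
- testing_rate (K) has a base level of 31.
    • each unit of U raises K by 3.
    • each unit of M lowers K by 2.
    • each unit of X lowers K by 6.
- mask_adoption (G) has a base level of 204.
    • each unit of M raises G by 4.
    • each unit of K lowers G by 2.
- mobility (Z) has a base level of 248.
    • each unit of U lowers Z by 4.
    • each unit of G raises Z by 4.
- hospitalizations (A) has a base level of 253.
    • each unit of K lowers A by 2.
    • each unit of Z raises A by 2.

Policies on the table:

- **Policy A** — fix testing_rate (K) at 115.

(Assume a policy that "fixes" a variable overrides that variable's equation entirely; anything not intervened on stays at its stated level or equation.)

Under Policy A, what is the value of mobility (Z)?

Policy A (K := 115):
  U = 85
  M = 60
  X = 117 − 2·85 − 5·60 = -353
  K = 115
  G = 204 + 4·60 − 2·115 = 214
  Z = 248 − 4·85 + 4·214 = 764

764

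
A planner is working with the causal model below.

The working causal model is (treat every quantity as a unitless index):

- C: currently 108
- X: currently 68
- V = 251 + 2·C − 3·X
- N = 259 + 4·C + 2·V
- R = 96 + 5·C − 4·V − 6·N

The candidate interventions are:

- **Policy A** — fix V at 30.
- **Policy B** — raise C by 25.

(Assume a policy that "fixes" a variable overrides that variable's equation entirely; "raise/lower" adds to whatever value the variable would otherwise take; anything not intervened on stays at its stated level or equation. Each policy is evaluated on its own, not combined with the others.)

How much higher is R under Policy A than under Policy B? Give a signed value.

5003

Policy A (V := 30):
  C = 108
  X = 68
  V = 30
  N = 259 + 4·108 + 2·30 = 751
  R = 96 + 5·108 − 4·30 − 6·751 = -3990
Policy B (C + 25):
  C = 108 + 25 = 133
  X = 68
  V = 251 + 2·133 − 3·68 = 313
  N = 259 + 4·133 + 2·313 = 1417
  R = 96 + 5·133 − 4·313 − 6·1417 = -8993
R: -3990 − (-8993) = 5003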